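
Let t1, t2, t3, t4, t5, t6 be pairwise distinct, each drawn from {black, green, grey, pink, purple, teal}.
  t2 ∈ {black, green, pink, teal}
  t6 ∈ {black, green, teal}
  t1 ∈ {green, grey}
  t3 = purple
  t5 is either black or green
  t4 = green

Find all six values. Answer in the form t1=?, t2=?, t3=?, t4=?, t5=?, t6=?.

t3's domain is down to {purple}, so t3 = purple.
t4's domain is down to {green}, so t4 = green. Strike green from t1, t2, t5, t6.
That leaves t5 = black. So t2, t6 can't be black.
t6 has just one choice, so t6 = teal. Remove teal from t2.
That leaves t1 = grey.
That leaves t2 = pink.

t1=grey, t2=pink, t3=purple, t4=green, t5=black, t6=teal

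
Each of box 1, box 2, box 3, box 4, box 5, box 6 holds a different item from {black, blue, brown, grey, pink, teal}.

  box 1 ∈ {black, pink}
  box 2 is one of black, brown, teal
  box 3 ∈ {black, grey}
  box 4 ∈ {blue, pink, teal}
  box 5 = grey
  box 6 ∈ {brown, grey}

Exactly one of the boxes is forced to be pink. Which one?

box 1

box 5 must be grey (only option left). Strike grey from box 3, box 6.
box 6 must be brown (only option left). So box 2 can't be brown.
box 3 must be black (only option left). Remove black from box 1, box 2.
So pink goes to box 1.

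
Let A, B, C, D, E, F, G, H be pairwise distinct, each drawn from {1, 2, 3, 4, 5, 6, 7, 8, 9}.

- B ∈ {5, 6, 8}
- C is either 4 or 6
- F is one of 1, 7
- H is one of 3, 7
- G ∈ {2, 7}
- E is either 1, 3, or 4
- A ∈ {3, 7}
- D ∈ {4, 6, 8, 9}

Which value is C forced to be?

6

A and H share exactly the 2 values {3, 7}; by pigeonhole those values go to them, so strike 3, 7 from E, F, G.
F has just one choice, so F = 1. So E can't be 1.
G must be 2 (only option left).
E must be 4 (only option left). So C, D can't be 4.
So C = 6.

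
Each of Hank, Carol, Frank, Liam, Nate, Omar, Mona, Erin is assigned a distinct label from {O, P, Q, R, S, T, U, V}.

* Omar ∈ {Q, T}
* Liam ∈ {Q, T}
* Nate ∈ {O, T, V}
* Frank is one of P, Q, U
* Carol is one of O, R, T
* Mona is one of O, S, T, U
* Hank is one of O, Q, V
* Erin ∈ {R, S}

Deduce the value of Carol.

The 8 variables together cover exactly {O, P, Q, R, S, T, U, V} — 8 values for 8 variables — and P appears only in Frank's list, so Frank = P.
The 7 still-open variables draw from only 7 values {O, Q, R, S, T, U, V}, so each is used; only Mona can be U, hence Mona = U.
Among the 6 still-open variables, S fits only Erin (and all 6 values in {O, Q, R, S, T, V} must be used), so Erin = S.
The 5 still-open variables draw from only 5 values {O, Q, R, T, V}, so each is used; only Carol can be R, hence Carol = R.

R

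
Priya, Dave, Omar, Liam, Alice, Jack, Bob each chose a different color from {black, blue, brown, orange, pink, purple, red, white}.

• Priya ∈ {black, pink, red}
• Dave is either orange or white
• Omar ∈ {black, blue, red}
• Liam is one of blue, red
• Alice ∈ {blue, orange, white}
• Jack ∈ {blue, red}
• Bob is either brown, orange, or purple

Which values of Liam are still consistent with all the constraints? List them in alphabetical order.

Liam and Jack between them cover only {blue, red} — a naked pair. Remove those values from Priya, Omar, Alice.
Omar's domain is down to {black}, so Omar = black. So Priya can't be black.
Priya's domain is down to {pink}, so Priya = pink.
The 2 variables Dave and Alice are confined to {orange, white}, which locks those values in; drop them from Bob.
No further eliminations apply; Liam can still be any of blue, red.

blue, red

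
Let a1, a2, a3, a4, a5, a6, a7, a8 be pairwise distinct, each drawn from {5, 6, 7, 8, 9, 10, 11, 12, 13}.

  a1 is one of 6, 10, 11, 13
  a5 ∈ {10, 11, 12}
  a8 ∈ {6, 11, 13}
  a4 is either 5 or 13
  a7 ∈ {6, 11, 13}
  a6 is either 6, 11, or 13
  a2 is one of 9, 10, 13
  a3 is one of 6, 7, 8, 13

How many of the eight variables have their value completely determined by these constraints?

a6, a7, a8 share exactly the 3 values {6, 11, 13}; by pigeonhole those values go to them, so strike 6, 11, 13 from a1, a2, a3, a4, a5.
a1 must be 10 (only option left). Remove 10 from a2, a5.
That leaves a2 = 9.
a4's domain is down to {5}, so a4 = 5.
a5's domain is down to {12}, so a5 = 12.
Determined: a1=10, a2=9, a4=5, a5=12. The other variables each still have more than one consistent value. That makes 4.

4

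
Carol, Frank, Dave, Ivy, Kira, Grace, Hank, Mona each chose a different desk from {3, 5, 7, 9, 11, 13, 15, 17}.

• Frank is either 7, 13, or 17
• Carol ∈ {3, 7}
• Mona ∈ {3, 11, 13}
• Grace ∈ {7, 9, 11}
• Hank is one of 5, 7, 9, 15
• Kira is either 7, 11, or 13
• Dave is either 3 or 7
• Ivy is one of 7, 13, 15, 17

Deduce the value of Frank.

Among the 8 variables, 5 fits only Hank (and all 8 values in {3, 5, 7, 9, 11, 13, 15, 17} must be used), so Hank = 5.
The 7 still-open variables draw from only 7 values {3, 7, 9, 11, 13, 15, 17}, so each is used; only Grace can be 9, hence Grace = 9.
Among the 6 still-open variables, 15 fits only Ivy (and all 6 values in {3, 7, 11, 13, 15, 17} must be used), so Ivy = 15.
Among the 5 still-open variables, 17 fits only Frank (and all 5 values in {3, 7, 11, 13, 17} must be used), so Frank = 17.

17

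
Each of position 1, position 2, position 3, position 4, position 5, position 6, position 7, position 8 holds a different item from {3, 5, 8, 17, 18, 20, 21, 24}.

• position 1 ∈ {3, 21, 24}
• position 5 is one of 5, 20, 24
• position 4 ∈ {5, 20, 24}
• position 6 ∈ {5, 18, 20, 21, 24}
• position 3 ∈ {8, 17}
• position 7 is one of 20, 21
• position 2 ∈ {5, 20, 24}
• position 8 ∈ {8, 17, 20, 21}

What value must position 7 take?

21

The 8 variables draw from only 8 values {3, 5, 8, 17, 18, 20, 21, 24}, so each is used; only position 1 can be 3, hence position 1 = 3.
The 7 still-open variables draw from only 7 values {5, 8, 17, 18, 20, 21, 24}, so each is used; only position 6 can be 18, hence position 6 = 18.
The 3 variables position 2, position 4, position 5 are confined to {5, 20, 24}, which locks those values in; drop them from position 7, position 8.
So position 7 = 21.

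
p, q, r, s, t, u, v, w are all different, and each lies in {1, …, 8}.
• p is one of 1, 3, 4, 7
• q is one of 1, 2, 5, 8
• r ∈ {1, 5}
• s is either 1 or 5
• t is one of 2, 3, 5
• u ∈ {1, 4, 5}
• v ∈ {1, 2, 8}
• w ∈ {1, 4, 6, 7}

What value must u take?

4

The 8 variables draw from only 8 values {1, 2, 3, 4, 5, 6, 7, 8}, so each is used; only w can be 6, hence w = 6.
Among the 7 still-open variables, 7 fits only p (and all 7 values in {1, 2, 3, 4, 5, 7, 8} must be used), so p = 7.
Among the 6 still-open variables, 3 fits only t (and all 6 values in {1, 2, 3, 4, 5, 8} must be used), so t = 3.
The 5 still-open variables together cover exactly {1, 2, 4, 5, 8} — 5 values for 5 variables — and 4 appears only in u's list, so u = 4.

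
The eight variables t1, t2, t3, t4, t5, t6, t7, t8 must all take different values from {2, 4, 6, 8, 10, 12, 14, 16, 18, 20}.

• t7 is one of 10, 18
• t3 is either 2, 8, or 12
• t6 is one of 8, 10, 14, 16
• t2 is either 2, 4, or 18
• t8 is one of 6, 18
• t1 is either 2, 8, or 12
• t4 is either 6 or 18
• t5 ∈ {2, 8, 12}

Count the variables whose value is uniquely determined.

2

t4 and t8 between them cover only {6, 18} — a naked pair. Remove those values from t2, t7.
t7's domain is down to {10}, so t7 = 10. So t6 can't be 10.
t1, t3, t5 share exactly the 3 values {2, 8, 12}; by pigeonhole those values go to them, so strike 2, 8, 12 from t2, t6.
t2 has just one choice, so t2 = 4.
Determined: t2=4, t7=10. The other variables each still have more than one consistent value. That makes 2.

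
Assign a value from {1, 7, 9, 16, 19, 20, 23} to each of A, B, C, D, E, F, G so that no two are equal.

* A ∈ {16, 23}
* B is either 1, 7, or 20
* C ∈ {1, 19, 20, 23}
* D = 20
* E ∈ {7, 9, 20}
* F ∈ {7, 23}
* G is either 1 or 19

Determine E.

D's domain is down to {20}, so D = 20. Remove 20 from B, C, E.
The 6 still-open variables together cover exactly {1, 7, 9, 16, 19, 23} — 6 values for 6 variables — and 9 appears only in E's list, so E = 9.

9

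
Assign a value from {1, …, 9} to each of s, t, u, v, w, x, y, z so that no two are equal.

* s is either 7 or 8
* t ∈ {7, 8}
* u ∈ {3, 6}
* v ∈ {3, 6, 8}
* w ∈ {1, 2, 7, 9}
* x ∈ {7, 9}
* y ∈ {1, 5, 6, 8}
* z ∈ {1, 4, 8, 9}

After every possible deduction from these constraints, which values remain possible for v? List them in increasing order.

s and t share exactly the 2 values {7, 8}; by pigeonhole those values go to them, so strike 7, 8 from v, w, x, y, z.
That leaves x = 9. Remove 9 from w, z.
The 2 variables u and v are confined to {3, 6}, which locks those values in; drop them from y.
No further eliminations apply; v can still be any of 3, 6.

3, 6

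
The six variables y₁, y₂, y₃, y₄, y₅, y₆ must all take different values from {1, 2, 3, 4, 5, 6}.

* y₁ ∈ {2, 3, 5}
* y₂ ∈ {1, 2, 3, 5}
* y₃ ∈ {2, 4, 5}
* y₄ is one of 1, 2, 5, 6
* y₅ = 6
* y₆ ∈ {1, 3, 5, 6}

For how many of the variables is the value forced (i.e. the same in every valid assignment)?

2

y₅ must be 6 (only option left). So y₄, y₆ can't be 6.
Among the 5 still-open variables, 4 fits only y₃ (and all 5 values in {1, 2, 3, 4, 5} must be used), so y₃ = 4.
Determined: y₃=4, y₅=6. The other variables each still have more than one consistent value. That makes 2.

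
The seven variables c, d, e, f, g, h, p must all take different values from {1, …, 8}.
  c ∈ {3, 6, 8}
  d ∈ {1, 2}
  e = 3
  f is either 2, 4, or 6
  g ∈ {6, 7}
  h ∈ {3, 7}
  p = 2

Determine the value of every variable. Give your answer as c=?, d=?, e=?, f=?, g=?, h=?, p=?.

e has just one choice, so e = 3. So c, h can't be 3.
h's domain is down to {7}, so h = 7. So g can't be 7.
p has just one choice, so p = 2. Strike 2 from d, f.
That leaves d = 1.
g's domain is down to {6}, so g = 6. Eliminate 6 elsewhere: c, f.
c must be 8 (only option left).
f has just one choice, so f = 4.

c=8, d=1, e=3, f=4, g=6, h=7, p=2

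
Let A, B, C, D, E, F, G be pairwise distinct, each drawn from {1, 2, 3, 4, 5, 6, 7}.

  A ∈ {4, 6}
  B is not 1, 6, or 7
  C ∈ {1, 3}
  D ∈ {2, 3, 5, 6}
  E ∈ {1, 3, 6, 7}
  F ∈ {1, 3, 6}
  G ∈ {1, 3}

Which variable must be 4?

The 7 variables draw from only 7 values {1, 2, 3, 4, 5, 6, 7}, so each is used; only E can be 7, hence E = 7.
C and G between them cover only {1, 3} — a naked pair. Remove those values from B, D, F.
F's domain is down to {6}, so F = 6. Eliminate 6 elsewhere: A, D.
So 4 goes to A.

A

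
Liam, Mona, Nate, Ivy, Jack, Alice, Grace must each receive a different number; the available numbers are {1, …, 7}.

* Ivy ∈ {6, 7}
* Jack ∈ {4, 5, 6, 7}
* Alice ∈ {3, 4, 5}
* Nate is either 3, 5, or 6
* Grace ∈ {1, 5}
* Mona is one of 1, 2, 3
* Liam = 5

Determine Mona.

Liam's domain is down to {5}, so Liam = 5. Strike 5 from Nate, Jack, Alice, Grace.
Grace must be 1 (only option left). Strike 1 from Mona.
The 5 still-open variables draw from only 5 values {2, 3, 4, 6, 7}, so each is used; only Mona can be 2, hence Mona = 2.

2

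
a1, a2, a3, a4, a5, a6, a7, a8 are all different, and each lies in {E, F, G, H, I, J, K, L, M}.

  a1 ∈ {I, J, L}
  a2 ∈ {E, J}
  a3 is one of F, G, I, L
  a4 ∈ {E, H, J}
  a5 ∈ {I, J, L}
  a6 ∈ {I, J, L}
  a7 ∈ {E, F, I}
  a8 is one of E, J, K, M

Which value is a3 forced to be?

a1, a5, a6 share exactly the 3 values {I, J, L}; by pigeonhole those values go to them, so strike I, J, L from a2, a3, a4, a7, a8.
a2 has just one choice, so a2 = E. Remove E from a4, a7, a8.
That leaves a4 = H.
a7 must be F (only option left). Eliminate F elsewhere: a3.
So a3 = G.

G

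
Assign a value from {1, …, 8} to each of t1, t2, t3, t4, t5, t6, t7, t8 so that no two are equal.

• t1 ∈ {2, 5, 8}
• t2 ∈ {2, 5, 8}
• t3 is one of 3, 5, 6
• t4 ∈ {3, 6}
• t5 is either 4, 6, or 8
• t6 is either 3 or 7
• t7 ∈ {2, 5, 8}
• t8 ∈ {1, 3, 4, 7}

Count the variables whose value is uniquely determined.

3

Among the 8 variables, 1 fits only t8 (and all 8 values in {1, 2, 3, 4, 5, 6, 7, 8} must be used), so t8 = 1.
The 7 still-open variables draw from only 7 values {2, 3, 4, 5, 6, 7, 8}, so each is used; only t5 can be 4, hence t5 = 4.
The 6 still-open variables together cover exactly {2, 3, 5, 6, 7, 8} — 6 values for 6 variables — and 7 appears only in t6's list, so t6 = 7.
t1, t2, t7 between them cover only {2, 5, 8} — a naked triple. Remove those values from t3.
Determined: t5=4, t6=7, t8=1. The other variables each still have more than one consistent value. That makes 3.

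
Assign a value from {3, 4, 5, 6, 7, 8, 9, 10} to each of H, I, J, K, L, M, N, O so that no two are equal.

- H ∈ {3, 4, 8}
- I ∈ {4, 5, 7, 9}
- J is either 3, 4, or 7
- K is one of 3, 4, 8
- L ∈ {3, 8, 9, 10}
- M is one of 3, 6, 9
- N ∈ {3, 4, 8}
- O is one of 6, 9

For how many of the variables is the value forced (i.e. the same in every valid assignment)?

3

The 8 variables draw from only 8 values {3, 4, 5, 6, 7, 8, 9, 10}, so each is used; only I can be 5, hence I = 5.
The 7 still-open variables draw from only 7 values {3, 4, 6, 7, 8, 9, 10}, so each is used; only J can be 7, hence J = 7.
The 6 still-open variables together cover exactly {3, 4, 6, 8, 9, 10} — 6 values for 6 variables — and 10 appears only in L's list, so L = 10.
The 3 variables H, K, N are confined to {3, 4, 8}, which locks those values in; drop them from M.
Determined: I=5, J=7, L=10. The other variables each still have more than one consistent value. That makes 3.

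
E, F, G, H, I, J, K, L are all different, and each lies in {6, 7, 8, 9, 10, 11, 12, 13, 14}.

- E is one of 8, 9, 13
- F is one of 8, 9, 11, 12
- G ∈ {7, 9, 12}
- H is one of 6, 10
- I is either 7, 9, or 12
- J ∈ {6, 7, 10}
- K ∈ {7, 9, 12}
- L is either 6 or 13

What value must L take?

Among the 8 variables, 11 fits only F (and all 8 values in {6, 7, 8, 9, 10, 11, 12, 13} must be used), so F = 11.
Among the 7 still-open variables, 8 fits only E (and all 7 values in {6, 7, 8, 9, 10, 12, 13} must be used), so E = 8.
The 6 still-open variables together cover exactly {6, 7, 9, 10, 12, 13} — 6 values for 6 variables — and 13 appears only in L's list, so L = 13.

13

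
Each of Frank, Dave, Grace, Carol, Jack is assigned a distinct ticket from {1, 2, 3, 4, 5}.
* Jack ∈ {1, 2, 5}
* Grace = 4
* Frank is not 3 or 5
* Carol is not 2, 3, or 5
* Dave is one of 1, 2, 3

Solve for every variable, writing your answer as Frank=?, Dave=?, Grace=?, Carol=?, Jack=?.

Frank=2, Dave=3, Grace=4, Carol=1, Jack=5

Grace must be 4 (only option left). Strike 4 from Frank, Carol.
That leaves Carol = 1. Strike 1 from Frank, Dave, Jack.
That leaves Frank = 2. Strike 2 from Dave, Jack.
That leaves Dave = 3.
Jack has just one choice, so Jack = 5.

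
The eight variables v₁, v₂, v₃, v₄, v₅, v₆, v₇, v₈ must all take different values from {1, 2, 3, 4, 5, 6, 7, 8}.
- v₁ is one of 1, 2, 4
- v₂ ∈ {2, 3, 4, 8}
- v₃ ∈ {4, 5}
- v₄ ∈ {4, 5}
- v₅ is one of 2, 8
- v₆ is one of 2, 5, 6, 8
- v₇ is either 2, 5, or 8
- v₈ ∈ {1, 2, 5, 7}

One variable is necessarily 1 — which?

The 8 variables together cover exactly {1, 2, 3, 4, 5, 6, 7, 8} — 8 values for 8 variables — and 3 appears only in v₂'s list, so v₂ = 3.
Among the 7 still-open variables, 6 fits only v₆ (and all 7 values in {1, 2, 4, 5, 6, 7, 8} must be used), so v₆ = 6.
The 6 still-open variables draw from only 6 values {1, 2, 4, 5, 7, 8}, so each is used; only v₈ can be 7, hence v₈ = 7.
The 5 still-open variables together cover exactly {1, 2, 4, 5, 8} — 5 values for 5 variables — and 1 appears only in v₁'s list, so v₁ = 1.

v₁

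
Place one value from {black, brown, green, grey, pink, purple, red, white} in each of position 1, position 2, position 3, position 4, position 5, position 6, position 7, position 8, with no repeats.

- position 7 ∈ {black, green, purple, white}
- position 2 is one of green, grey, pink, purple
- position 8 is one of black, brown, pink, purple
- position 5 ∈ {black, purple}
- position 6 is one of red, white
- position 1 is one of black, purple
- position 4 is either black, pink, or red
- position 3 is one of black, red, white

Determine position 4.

The 8 variables together cover exactly {black, brown, green, grey, pink, purple, red, white} — 8 values for 8 variables — and brown appears only in position 8's list, so position 8 = brown.
The 7 still-open variables together cover exactly {black, green, grey, pink, purple, red, white} — 7 values for 7 variables — and grey appears only in position 2's list, so position 2 = grey.
The 6 still-open variables together cover exactly {black, green, pink, purple, red, white} — 6 values for 6 variables — and green appears only in position 7's list, so position 7 = green.
The 5 still-open variables draw from only 5 values {black, pink, purple, red, white}, so each is used; only position 4 can be pink, hence position 4 = pink.

pink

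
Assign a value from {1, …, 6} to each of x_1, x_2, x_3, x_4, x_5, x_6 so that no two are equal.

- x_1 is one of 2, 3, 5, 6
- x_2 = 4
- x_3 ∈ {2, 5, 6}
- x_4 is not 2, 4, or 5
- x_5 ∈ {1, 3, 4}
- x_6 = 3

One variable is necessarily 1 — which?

x_5

x_2 has just one choice, so x_2 = 4. So x_5 can't be 4.
x_6 has just one choice, so x_6 = 3. Remove 3 from x_1, x_4, x_5.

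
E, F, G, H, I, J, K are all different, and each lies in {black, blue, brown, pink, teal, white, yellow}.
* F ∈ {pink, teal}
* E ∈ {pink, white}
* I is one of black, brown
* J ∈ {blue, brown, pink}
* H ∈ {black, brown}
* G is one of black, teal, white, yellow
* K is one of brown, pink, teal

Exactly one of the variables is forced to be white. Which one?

The 7 variables together cover exactly {black, blue, brown, pink, teal, white, yellow} — 7 values for 7 variables — and blue appears only in J's list, so J = blue.
The 6 still-open variables draw from only 6 values {black, brown, pink, teal, white, yellow}, so each is used; only G can be yellow, hence G = yellow.
Among the 5 still-open variables, white fits only E (and all 5 values in {black, brown, pink, teal, white} must be used), so E = white.

E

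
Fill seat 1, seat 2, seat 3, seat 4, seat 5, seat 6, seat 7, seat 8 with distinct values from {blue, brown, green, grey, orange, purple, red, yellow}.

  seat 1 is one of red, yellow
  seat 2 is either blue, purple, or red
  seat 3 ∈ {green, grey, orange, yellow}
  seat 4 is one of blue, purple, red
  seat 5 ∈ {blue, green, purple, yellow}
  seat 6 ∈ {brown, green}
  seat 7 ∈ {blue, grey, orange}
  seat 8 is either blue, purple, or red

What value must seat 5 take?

The 8 variables draw from only 8 values {blue, brown, green, grey, orange, purple, red, yellow}, so each is used; only seat 6 can be brown, hence seat 6 = brown.
The 3 variables seat 2, seat 4, seat 8 are confined to {blue, purple, red}, which locks those values in; drop them from seat 1, seat 5, seat 7.
seat 1 must be yellow (only option left). Remove yellow from seat 3, seat 5.
So seat 5 = green.

green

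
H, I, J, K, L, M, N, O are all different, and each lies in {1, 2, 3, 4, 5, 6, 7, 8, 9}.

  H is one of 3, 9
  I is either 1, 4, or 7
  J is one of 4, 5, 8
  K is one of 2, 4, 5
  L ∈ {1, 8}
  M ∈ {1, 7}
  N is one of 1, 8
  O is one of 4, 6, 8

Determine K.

L and N share exactly the 2 values {1, 8}; by pigeonhole those values go to them, so strike 1, 8 from I, J, M, O.
That leaves M = 7. Strike 7 from I.
I must be 4 (only option left). Remove 4 from J, K, O.
That leaves J = 5. Remove 5 from K.
So K = 2.

2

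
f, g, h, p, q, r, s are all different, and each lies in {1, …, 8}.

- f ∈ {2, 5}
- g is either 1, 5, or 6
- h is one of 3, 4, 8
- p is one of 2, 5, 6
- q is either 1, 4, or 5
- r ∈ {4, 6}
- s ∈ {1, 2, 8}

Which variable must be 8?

Among the 7 variables, 3 fits only h (and all 7 values in {1, 2, 3, 4, 5, 6, 8} must be used), so h = 3.
The 6 still-open variables together cover exactly {1, 2, 4, 5, 6, 8} — 6 values for 6 variables — and 8 appears only in s's list, so s = 8.

s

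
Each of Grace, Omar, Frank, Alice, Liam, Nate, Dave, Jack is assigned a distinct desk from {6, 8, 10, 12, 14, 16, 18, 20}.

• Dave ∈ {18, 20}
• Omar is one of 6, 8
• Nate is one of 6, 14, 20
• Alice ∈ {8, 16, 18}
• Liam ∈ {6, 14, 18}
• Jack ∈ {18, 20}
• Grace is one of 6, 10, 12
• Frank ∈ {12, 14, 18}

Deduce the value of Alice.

Among the 8 variables, 10 fits only Grace (and all 8 values in {6, 8, 10, 12, 14, 16, 18, 20} must be used), so Grace = 10.
The 7 still-open variables draw from only 7 values {6, 8, 12, 14, 16, 18, 20}, so each is used; only Frank can be 12, hence Frank = 12.
The 6 still-open variables draw from only 6 values {6, 8, 14, 16, 18, 20}, so each is used; only Alice can be 16, hence Alice = 16.

16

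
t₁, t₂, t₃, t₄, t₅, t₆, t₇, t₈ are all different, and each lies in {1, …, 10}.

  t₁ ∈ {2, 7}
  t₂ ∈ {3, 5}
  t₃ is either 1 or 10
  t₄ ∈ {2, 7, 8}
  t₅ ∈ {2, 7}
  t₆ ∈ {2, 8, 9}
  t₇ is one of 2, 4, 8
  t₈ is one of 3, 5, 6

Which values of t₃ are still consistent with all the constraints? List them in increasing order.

1, 10

t₁ and t₅ between them cover only {2, 7} — a naked pair. Remove those values from t₄, t₆, t₇.
That leaves t₄ = 8. Remove 8 from t₆, t₇.
t₆ must be 9 (only option left).
t₇ must be 4 (only option left).
No further eliminations apply; t₃ can still be any of 1, 10.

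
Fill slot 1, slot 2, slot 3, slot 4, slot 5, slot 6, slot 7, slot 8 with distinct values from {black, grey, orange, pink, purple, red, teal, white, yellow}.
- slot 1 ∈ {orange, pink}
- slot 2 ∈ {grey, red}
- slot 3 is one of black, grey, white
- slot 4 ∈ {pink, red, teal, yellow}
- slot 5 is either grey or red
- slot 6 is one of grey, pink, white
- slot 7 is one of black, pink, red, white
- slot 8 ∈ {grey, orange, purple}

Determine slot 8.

slot 2 and slot 5 share exactly the 2 values {grey, red}; by pigeonhole those values go to them, so strike grey, red from slot 3, slot 4, slot 6, slot 7, slot 8.
slot 3, slot 6, slot 7 share exactly the 3 values {black, pink, white}; by pigeonhole those values go to them, so strike black, pink, white from slot 1, slot 4.
slot 1's domain is down to {orange}, so slot 1 = orange. Remove orange from slot 8.
So slot 8 = purple.

purple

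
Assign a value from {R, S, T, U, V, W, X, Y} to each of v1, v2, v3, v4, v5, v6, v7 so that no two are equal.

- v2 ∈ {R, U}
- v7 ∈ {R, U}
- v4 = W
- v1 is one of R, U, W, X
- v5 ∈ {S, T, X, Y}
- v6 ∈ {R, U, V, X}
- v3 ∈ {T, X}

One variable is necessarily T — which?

v3

v4 must be W (only option left). So v1 can't be W.
The 2 variables v2 and v7 are confined to {R, U}, which locks those values in; drop them from v1, v6.
That leaves v1 = X. So v3, v5, v6 can't be X.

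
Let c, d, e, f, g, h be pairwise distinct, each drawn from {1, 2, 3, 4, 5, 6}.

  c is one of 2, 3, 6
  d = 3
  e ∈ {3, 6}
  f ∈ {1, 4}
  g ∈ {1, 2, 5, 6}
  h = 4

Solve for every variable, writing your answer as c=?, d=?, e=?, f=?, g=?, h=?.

c=2, d=3, e=6, f=1, g=5, h=4

d has just one choice, so d = 3. So c, e can't be 3.
e has just one choice, so e = 6. Remove 6 from c, g.
h must be 4 (only option left). Eliminate 4 elsewhere: f.
c's domain is down to {2}, so c = 2. Remove 2 from g.
f's domain is down to {1}, so f = 1. Strike 1 from g.
g must be 5 (only option left).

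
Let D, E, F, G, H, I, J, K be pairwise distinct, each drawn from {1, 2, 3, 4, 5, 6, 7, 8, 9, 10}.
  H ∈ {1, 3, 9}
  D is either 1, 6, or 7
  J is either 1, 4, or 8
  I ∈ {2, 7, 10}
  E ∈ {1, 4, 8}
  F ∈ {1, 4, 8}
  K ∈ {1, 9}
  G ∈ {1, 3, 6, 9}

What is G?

6

The 3 variables E, F, J are confined to {1, 4, 8}, which locks those values in; drop them from D, G, H, K.
K's domain is down to {9}, so K = 9. So G, H can't be 9.
H has just one choice, so H = 3. Strike 3 from G.
So G = 6.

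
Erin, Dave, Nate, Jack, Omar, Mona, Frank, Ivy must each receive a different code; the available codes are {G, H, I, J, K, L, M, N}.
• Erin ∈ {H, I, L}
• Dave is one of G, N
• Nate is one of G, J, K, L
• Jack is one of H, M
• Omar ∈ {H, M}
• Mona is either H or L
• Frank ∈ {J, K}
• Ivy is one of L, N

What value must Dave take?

Among the 8 variables, I fits only Erin (and all 8 values in {G, H, I, J, K, L, M, N} must be used), so Erin = I.
Jack and Omar share exactly the 2 values {H, M}; by pigeonhole those values go to them, so strike H, M from Mona.
Mona has just one choice, so Mona = L. So Nate, Ivy can't be L.
Ivy must be N (only option left). Eliminate N elsewhere: Dave.
So Dave = G.

G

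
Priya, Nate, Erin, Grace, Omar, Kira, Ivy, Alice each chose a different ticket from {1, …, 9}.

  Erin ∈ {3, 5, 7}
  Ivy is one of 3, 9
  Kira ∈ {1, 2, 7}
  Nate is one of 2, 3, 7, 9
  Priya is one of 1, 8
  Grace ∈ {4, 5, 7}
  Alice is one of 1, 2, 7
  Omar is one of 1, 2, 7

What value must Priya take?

8

The 8 variables draw from only 8 values {1, 2, 3, 4, 5, 7, 8, 9}, so each is used; only Grace can be 4, hence Grace = 4.
The 7 still-open variables together cover exactly {1, 2, 3, 5, 7, 8, 9} — 7 values for 7 variables — and 5 appears only in Erin's list, so Erin = 5.
The 6 still-open variables together cover exactly {1, 2, 3, 7, 8, 9} — 6 values for 6 variables — and 8 appears only in Priya's list, so Priya = 8.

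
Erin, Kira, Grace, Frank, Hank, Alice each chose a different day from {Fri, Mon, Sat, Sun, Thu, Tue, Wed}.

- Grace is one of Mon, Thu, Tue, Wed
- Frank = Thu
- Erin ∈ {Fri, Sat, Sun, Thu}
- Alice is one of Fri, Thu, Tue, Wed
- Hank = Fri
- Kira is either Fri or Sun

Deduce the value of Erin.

Frank has just one choice, so Frank = Thu. Remove Thu from Erin, Grace, Alice.
That leaves Hank = Fri. Eliminate Fri elsewhere: Erin, Kira, Alice.
Kira must be Sun (only option left). So Erin can't be Sun.
So Erin = Sat.

Sat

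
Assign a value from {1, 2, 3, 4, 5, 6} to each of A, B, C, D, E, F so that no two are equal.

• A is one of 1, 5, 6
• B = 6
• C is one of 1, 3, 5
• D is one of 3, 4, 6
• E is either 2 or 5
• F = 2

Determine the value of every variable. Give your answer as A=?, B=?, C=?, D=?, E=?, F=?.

A=1, B=6, C=3, D=4, E=5, F=2

B has just one choice, so B = 6. Eliminate 6 elsewhere: A, D.
F must be 2 (only option left). Remove 2 from E.
E must be 5 (only option left). Strike 5 from A, C.
A must be 1 (only option left). Eliminate 1 elsewhere: C.
That leaves C = 3. Eliminate 3 elsewhere: D.
D must be 4 (only option left).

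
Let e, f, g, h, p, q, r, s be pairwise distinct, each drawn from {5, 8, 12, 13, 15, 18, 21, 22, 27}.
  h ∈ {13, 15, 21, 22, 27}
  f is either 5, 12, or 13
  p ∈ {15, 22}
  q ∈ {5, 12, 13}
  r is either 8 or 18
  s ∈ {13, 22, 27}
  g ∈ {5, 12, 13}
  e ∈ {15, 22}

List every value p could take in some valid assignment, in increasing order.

15, 22

e and p between them cover only {15, 22} — a naked pair. Remove those values from h, s.
f, g, q between them cover only {5, 12, 13} — a naked triple. Remove those values from h, s.
s has just one choice, so s = 27. Eliminate 27 elsewhere: h.
That leaves h = 21.
No further eliminations apply; p can still be any of 15, 22.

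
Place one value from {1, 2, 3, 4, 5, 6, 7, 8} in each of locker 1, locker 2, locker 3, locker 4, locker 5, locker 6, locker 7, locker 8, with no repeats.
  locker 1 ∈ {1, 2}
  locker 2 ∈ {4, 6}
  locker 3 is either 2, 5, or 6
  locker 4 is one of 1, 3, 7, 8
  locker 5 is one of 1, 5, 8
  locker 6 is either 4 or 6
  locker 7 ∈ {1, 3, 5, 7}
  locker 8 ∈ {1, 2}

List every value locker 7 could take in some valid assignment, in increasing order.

3, 7

locker 1 and locker 8 between them cover only {1, 2} — a naked pair. Remove those values from locker 3, locker 4, locker 5, locker 7.
The 2 variables locker 2 and locker 6 are confined to {4, 6}, which locks those values in; drop them from locker 3.
locker 3's domain is down to {5}, so locker 3 = 5. Eliminate 5 elsewhere: locker 5, locker 7.
That leaves locker 5 = 8. Remove 8 from locker 4.
No further eliminations apply; locker 7 can still be any of 3, 7.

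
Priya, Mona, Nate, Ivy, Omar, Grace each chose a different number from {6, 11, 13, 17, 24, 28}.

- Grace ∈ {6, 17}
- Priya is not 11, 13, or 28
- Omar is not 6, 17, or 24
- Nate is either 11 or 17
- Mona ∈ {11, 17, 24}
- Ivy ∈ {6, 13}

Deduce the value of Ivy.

The 6 variables draw from only 6 values {6, 11, 13, 17, 24, 28}, so each is used; only Omar can be 28, hence Omar = 28.
The 5 still-open variables together cover exactly {6, 11, 13, 17, 24} — 5 values for 5 variables — and 13 appears only in Ivy's list, so Ivy = 13.

13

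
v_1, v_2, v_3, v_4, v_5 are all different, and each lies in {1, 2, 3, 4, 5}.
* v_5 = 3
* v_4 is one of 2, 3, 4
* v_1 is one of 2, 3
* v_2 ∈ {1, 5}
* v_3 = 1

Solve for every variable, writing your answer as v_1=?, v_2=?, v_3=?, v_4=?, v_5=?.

v_3 must be 1 (only option left). Strike 1 from v_2.
v_5's domain is down to {3}, so v_5 = 3. Remove 3 from v_1, v_4.
v_1 must be 2 (only option left). Eliminate 2 elsewhere: v_4.
v_2 must be 5 (only option left).
That leaves v_4 = 4.

v_1=2, v_2=5, v_3=1, v_4=4, v_5=3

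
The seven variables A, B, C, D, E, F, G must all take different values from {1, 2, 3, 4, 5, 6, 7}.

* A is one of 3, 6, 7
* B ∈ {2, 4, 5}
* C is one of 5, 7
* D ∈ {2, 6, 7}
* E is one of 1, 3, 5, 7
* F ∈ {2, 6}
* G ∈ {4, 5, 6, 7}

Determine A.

Among the 7 variables, 1 fits only E (and all 7 values in {1, 2, 3, 4, 5, 6, 7} must be used), so E = 1.
Among the 6 still-open variables, 3 fits only A (and all 6 values in {2, 3, 4, 5, 6, 7} must be used), so A = 3.

3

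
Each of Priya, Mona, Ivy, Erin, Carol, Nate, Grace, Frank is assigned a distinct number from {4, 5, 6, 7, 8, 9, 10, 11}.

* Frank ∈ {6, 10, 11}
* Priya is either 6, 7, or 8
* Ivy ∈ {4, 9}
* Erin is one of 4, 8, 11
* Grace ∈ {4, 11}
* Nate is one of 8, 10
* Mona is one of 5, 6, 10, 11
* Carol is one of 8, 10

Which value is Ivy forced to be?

Among the 8 variables, 5 fits only Mona (and all 8 values in {4, 5, 6, 7, 8, 9, 10, 11} must be used), so Mona = 5.
Among the 7 still-open variables, 7 fits only Priya (and all 7 values in {4, 6, 7, 8, 9, 10, 11} must be used), so Priya = 7.
The 6 still-open variables together cover exactly {4, 6, 8, 9, 10, 11} — 6 values for 6 variables — and 6 appears only in Frank's list, so Frank = 6.
The 5 still-open variables draw from only 5 values {4, 8, 9, 10, 11}, so each is used; only Ivy can be 9, hence Ivy = 9.

9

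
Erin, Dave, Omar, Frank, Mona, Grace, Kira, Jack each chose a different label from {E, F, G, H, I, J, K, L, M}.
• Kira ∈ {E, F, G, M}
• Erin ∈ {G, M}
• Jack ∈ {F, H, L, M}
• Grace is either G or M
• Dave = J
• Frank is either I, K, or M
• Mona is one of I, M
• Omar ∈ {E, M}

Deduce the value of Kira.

F

Dave must be J (only option left).
Erin and Grace between them cover only {G, M} — a naked pair. Remove those values from Omar, Frank, Mona, Kira, Jack.
Omar's domain is down to {E}, so Omar = E. Remove E from Kira.
So Kira = F.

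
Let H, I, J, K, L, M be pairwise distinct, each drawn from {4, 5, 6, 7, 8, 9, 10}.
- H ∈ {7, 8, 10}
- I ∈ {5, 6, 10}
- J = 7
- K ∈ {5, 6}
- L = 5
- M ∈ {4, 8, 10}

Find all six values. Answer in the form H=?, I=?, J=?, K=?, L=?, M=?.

H=8, I=10, J=7, K=6, L=5, M=4

J's domain is down to {7}, so J = 7. So H can't be 7.
L's domain is down to {5}, so L = 5. Strike 5 from I, K.
That leaves K = 6. Eliminate 6 elsewhere: I.
I must be 10 (only option left). Eliminate 10 elsewhere: H, M.
H has just one choice, so H = 8. Remove 8 from M.
M's domain is down to {4}, so M = 4.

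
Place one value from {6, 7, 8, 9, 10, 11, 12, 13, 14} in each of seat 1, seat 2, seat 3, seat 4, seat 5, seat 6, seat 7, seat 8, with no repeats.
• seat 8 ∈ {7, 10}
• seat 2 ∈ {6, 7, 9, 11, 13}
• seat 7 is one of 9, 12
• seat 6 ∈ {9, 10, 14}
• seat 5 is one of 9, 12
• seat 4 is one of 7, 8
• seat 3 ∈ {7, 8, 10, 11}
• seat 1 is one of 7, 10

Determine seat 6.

14

The 2 variables seat 1 and seat 8 are confined to {7, 10}, which locks those values in; drop them from seat 2, seat 3, seat 4, seat 6.
seat 4 has just one choice, so seat 4 = 8. Remove 8 from seat 3.
That leaves seat 3 = 11. So seat 2 can't be 11.
seat 5 and seat 7 between them cover only {9, 12} — a naked pair. Remove those values from seat 2, seat 6.
So seat 6 = 14.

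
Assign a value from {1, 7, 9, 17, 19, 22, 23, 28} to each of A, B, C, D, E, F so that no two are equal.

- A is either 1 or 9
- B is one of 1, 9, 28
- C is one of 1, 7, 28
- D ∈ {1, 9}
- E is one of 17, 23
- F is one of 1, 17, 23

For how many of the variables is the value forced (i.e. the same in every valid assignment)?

The 6 variables together cover exactly {1, 7, 9, 17, 23, 28} — 6 values for 6 variables — and 7 appears only in C's list, so C = 7.
The 5 still-open variables draw from only 5 values {1, 9, 17, 23, 28}, so each is used; only B can be 28, hence B = 28.
A and D share exactly the 2 values {1, 9}; by pigeonhole those values go to them, so strike 1, 9 from F.
Determined: B=28, C=7. The other variables each still have more than one consistent value. That makes 2.

2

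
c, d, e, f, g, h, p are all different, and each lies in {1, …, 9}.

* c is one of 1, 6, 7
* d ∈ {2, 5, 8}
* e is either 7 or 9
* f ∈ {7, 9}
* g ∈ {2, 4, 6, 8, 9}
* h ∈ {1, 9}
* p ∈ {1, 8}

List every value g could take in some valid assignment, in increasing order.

The 2 variables e and f are confined to {7, 9}, which locks those values in; drop them from c, g, h.
h's domain is down to {1}, so h = 1. Eliminate 1 elsewhere: c, p.
p's domain is down to {8}, so p = 8. Eliminate 8 elsewhere: d, g.
c's domain is down to {6}, so c = 6. Remove 6 from g.
No further eliminations apply; g can still be any of 2, 4.

2, 4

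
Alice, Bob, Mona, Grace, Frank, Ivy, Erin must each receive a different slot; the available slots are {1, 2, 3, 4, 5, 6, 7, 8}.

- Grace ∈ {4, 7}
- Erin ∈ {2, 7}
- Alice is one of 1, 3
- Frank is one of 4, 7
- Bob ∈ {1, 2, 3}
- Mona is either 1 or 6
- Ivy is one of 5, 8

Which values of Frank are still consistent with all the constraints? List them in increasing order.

Grace and Frank between them cover only {4, 7} — a naked pair. Remove those values from Erin.
That leaves Erin = 2. Strike 2 from Bob.
Alice and Bob share exactly the 2 values {1, 3}; by pigeonhole those values go to them, so strike 1, 3 from Mona.
That leaves Mona = 6.
No further eliminations apply; Frank can still be any of 4, 7.

4, 7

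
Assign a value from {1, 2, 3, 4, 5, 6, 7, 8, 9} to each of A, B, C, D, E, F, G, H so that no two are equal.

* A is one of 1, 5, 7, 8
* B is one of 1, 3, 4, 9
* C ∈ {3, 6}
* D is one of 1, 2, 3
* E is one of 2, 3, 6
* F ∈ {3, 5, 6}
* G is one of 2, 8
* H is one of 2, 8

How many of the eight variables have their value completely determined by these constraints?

3

G and H between them cover only {2, 8} — a naked pair. Remove those values from A, D, E.
The 2 variables C and E are confined to {3, 6}, which locks those values in; drop them from B, D, F.
D must be 1 (only option left). Strike 1 from A, B.
F's domain is down to {5}, so F = 5. Remove 5 from A.
A's domain is down to {7}, so A = 7.
Determined: A=7, D=1, F=5. The other variables each still have more than one consistent value. That makes 3.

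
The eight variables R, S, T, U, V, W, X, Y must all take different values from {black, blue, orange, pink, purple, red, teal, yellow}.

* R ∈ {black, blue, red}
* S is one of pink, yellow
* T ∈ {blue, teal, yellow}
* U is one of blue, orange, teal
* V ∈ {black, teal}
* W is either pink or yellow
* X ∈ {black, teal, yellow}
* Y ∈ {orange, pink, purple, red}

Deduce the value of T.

blue

Among the 8 variables, purple fits only Y (and all 8 values in {black, blue, orange, pink, purple, red, teal, yellow} must be used), so Y = purple.
The 7 still-open variables together cover exactly {black, blue, orange, pink, red, teal, yellow} — 7 values for 7 variables — and orange appears only in U's list, so U = orange.
Among the 6 still-open variables, red fits only R (and all 6 values in {black, blue, pink, red, teal, yellow} must be used), so R = red.
The 5 still-open variables together cover exactly {black, blue, pink, teal, yellow} — 5 values for 5 variables — and blue appears only in T's list, so T = blue.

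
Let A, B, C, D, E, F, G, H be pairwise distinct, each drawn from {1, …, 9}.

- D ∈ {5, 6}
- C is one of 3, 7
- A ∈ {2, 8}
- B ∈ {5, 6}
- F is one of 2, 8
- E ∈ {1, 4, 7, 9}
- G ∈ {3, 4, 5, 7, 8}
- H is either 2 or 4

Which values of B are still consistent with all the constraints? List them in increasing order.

5, 6

The 2 variables A and F are confined to {2, 8}, which locks those values in; drop them from G, H.
That leaves H = 4. Strike 4 from E, G.
B and D between them cover only {5, 6} — a naked pair. Remove those values from G.
C and G share exactly the 2 values {3, 7}; by pigeonhole those values go to them, so strike 3, 7 from E.
No further eliminations apply; B can still be any of 5, 6.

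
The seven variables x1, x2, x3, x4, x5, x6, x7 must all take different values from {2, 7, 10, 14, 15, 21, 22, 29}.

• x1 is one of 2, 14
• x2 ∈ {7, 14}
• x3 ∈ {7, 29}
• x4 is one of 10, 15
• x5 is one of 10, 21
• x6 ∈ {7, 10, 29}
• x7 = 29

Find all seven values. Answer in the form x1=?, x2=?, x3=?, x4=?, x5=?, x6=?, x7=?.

x7's domain is down to {29}, so x7 = 29. Eliminate 29 elsewhere: x3, x6.
x3's domain is down to {7}, so x3 = 7. So x2, x6 can't be 7.
That leaves x6 = 10. Eliminate 10 elsewhere: x4, x5.
x2's domain is down to {14}, so x2 = 14. Strike 14 from x1.
x4's domain is down to {15}, so x4 = 15.
x5 has just one choice, so x5 = 21.
x1 has just one choice, so x1 = 2.

x1=2, x2=14, x3=7, x4=15, x5=21, x6=10, x7=29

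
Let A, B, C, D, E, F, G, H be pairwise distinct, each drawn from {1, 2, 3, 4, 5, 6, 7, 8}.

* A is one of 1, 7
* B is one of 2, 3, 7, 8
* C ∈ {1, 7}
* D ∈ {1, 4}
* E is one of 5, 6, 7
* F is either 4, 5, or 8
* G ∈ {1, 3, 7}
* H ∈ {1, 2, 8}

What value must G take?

3

Among the 8 variables, 6 fits only E (and all 8 values in {1, 2, 3, 4, 5, 6, 7, 8} must be used), so E = 6.
Among the 7 still-open variables, 5 fits only F (and all 7 values in {1, 2, 3, 4, 5, 7, 8} must be used), so F = 5.
The 6 still-open variables draw from only 6 values {1, 2, 3, 4, 7, 8}, so each is used; only D can be 4, hence D = 4.
The 2 variables A and C are confined to {1, 7}, which locks those values in; drop them from B, G, H.
So G = 3.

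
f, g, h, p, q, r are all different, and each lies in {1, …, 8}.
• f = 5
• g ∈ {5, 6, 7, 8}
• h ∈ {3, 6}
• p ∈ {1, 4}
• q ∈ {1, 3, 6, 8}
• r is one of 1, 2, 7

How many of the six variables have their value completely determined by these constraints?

1

f's domain is down to {5}, so f = 5. Remove 5 from g.
Determined: f=5. The other variables each still have more than one consistent value. That makes 1.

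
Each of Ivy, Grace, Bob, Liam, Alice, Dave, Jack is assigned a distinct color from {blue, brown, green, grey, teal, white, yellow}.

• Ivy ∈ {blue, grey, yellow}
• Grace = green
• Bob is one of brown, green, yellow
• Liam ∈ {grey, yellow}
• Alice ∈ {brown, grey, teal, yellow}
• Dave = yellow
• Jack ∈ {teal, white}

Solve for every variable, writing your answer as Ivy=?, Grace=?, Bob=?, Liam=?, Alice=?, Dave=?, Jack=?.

Ivy=blue, Grace=green, Bob=brown, Liam=grey, Alice=teal, Dave=yellow, Jack=white

Grace must be green (only option left). Strike green from Bob.
Dave must be yellow (only option left). Remove yellow from Ivy, Bob, Liam, Alice.
Bob has just one choice, so Bob = brown. So Alice can't be brown.
That leaves Liam = grey. Remove grey from Ivy, Alice.
Alice has just one choice, so Alice = teal. So Jack can't be teal.
Jack must be white (only option left).
Ivy has just one choice, so Ivy = blue.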